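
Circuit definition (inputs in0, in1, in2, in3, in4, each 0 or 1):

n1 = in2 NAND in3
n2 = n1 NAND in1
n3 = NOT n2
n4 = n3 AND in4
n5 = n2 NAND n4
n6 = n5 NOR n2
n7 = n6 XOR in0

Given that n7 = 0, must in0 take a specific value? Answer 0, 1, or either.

0

n7 = n6 XOR in0 must be 0, so n6 and in0 are equal.
Every assignment with n7 = 0 has in0 = 0; there are 16 such assignment(s).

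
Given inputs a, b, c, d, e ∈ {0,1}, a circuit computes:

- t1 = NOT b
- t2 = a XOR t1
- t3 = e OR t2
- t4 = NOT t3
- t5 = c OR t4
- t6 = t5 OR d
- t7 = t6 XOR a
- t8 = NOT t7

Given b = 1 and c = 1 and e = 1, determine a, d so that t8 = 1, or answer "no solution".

Check with b = 1 and c = 1 and e = 1 and a=1, d=0:
t1 = NOT b = NOT 1 = 0
t2 = a XOR t1 = 1 XOR 0 = 1
t3 = e OR t2 = 1 OR 1 = 1
t4 = NOT t3 = NOT 1 = 0
t5 = c OR t4 = 1 OR 0 = 1
t6 = t5 OR d = 1 OR 0 = 1
t7 = t6 XOR a = 1 XOR 1 = 0
t8 = NOT t7 = NOT 0 = 1
So t8 = 1.

a=1, d=0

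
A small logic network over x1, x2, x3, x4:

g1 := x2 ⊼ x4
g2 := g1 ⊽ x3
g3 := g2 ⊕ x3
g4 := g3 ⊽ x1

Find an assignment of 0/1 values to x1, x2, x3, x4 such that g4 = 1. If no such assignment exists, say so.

x1=0, x2=0, x3=0, x4=0

g4 = g3 ⊽ x1 must be 1, so both g3 = 0 and x1 = 0.
g3 = g2 ⊕ x3 must be 0, so g2 and x3 are equal.
Check with x1=0, x2=0, x3=0, x4=0:
g1 = x2 ⊼ x4 = 0 ⊼ 0 = 1
g2 = g1 ⊽ x3 = 1 ⊽ 0 = 0
g3 = g2 ⊕ x3 = 0 ⊕ 0 = 0
g4 = g3 ⊽ x1 = 0 ⊽ 0 = 1
So g4 = 1 as required.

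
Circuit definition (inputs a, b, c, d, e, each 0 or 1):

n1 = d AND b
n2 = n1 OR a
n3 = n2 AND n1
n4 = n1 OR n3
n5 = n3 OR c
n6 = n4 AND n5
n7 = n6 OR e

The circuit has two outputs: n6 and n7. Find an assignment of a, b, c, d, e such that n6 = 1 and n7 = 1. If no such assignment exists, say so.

a=0 b=1 c=0 d=1 e=0

Check with a=0 b=1 c=0 d=1 e=0:
n1 = d AND b = 1 AND 1 = 1
n2 = n1 OR a = 1 OR 0 = 1
n3 = n2 AND n1 = 1 AND 1 = 1
n4 = n1 OR n3 = 1 OR 1 = 1
n5 = n3 OR c = 1 OR 0 = 1
n6 = n4 AND n5 = 1 AND 1 = 1
n7 = n6 OR e = 1 OR 0 = 1
So n6 = 1 and n7 = 1.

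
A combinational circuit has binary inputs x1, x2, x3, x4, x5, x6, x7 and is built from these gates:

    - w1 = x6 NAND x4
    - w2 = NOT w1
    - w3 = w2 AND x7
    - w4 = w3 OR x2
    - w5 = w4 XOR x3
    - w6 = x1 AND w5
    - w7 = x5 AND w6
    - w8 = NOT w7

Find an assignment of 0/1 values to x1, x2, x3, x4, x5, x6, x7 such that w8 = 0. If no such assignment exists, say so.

x1=1, x2=1, x3=0, x4=1, x5=1, x6=0, x7=0

w8 = NOT w7 must be 0, so w7 = 1.
w7 = x5 AND w6 must be 1, so both x5 = 1 and w6 = 1.
w6 = x1 AND w5 must be 1, so both x1 = 1 and w5 = 1.
Check with x1=1, x2=1, x3=0, x4=1, x5=1, x6=0, x7=0:
w1 = x6 NAND x4 = 0 NAND 1 = 1
w2 = NOT w1 = NOT 1 = 0
w3 = w2 AND x7 = 0 AND 0 = 0
w4 = w3 OR x2 = 0 OR 1 = 1
w5 = w4 XOR x3 = 1 XOR 0 = 1
w6 = x1 AND w5 = 1 AND 1 = 1
w7 = x5 AND w6 = 1 AND 1 = 1
w8 = NOT w7 = NOT 1 = 0
So w8 = 0 as required.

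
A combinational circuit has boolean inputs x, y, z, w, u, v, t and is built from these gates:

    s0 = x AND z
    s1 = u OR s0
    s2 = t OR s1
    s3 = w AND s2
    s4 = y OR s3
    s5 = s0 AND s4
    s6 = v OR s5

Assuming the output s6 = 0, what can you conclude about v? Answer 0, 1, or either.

0

s6 = v OR s5 must be 0, so both v = 0 and s5 = 0.
s5 = s0 AND s4 must be 0, so at least one of s0, s4 is 0.
Every assignment with s6 = 0 has v = 0; there are 52 such assignment(s).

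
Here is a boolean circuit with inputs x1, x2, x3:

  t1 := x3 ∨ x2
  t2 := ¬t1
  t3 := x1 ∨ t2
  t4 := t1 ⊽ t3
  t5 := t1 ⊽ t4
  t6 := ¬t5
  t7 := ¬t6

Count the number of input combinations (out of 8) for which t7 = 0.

t7 = ¬t6 must be 0, so t6 = 1.
t6 = ¬t5 must be 1, so t5 = 0.
t5 = t1 ⊽ t4 must be 0, so at least one of t1, t4 is 1.
Satisfying assignments:
  x1=0, x2=0, x3=1
  x1=0, x2=1, x3=0
  x1=0, x2=1, x3=1
  x1=1, x2=0, x3=1
  x1=1, x2=1, x3=0
  x1=1, x2=1, x3=1

6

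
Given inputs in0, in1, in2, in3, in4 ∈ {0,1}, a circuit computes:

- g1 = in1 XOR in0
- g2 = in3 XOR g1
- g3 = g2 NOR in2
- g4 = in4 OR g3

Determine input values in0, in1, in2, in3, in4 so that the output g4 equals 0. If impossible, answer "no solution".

g4 = in4 OR g3 must be 0, so both in4 = 0 and g3 = 0.
Check with in0=0, in1=1, in2=1, in3=1, in4=0:
g1 = in1 XOR in0 = 1 XOR 0 = 1
g2 = in3 XOR g1 = 1 XOR 1 = 0
g3 = g2 NOR in2 = 0 NOR 1 = 0
g4 = in4 OR g3 = 0 OR 0 = 0
So g4 = 0 as required.

in0=0, in1=1, in2=1, in3=1, in4=0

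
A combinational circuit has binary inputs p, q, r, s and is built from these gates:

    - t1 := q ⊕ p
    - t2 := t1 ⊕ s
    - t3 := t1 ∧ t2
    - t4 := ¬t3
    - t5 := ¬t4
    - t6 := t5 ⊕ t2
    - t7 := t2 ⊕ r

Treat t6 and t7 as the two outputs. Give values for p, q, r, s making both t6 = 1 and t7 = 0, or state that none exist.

p=1 q=1 r=1 s=1

Check with p=1 q=1 r=1 s=1:
t1 = q ⊕ p = 1 ⊕ 1 = 0
t2 = t1 ⊕ s = 0 ⊕ 1 = 1
t3 = t1 ∧ t2 = 0 ∧ 1 = 0
t4 = ¬t3 = ¬0 = 1
t5 = ¬t4 = ¬1 = 0
t6 = t5 ⊕ t2 = 0 ⊕ 1 = 1
t7 = t2 ⊕ r = 1 ⊕ 1 = 0
So t6 = 1 and t7 = 0.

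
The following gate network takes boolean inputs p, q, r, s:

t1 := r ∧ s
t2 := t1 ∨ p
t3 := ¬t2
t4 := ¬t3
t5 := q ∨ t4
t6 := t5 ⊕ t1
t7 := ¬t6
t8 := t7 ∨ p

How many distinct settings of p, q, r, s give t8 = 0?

t8 = t7 ∨ p must be 0, so both t7 = 0 and p = 0.
Enumerating the 16 input combinations, 3 give t8 = 0 and 13 give t8 = 1.

3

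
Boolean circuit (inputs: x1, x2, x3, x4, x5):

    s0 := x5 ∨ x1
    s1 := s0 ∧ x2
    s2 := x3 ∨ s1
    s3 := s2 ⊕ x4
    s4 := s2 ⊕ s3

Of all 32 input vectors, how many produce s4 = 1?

s4 = s2 ⊕ s3 must be 1, so s2 and s3 differ.
Enumerating the 32 input combinations, 16 give s4 = 1 and 16 give s4 = 0.

16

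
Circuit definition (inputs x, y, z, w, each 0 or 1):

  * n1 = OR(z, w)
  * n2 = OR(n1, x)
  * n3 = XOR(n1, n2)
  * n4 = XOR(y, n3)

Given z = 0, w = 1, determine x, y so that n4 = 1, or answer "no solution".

x=0, y=1

Check with z = 0, w = 1 and x=0, y=1:
n1 = OR(z, w) = OR(0, 1) = 1
n2 = OR(n1, x) = OR(1, 0) = 1
n3 = XOR(n1, n2) = XOR(1, 1) = 0
n4 = XOR(y, n3) = XOR(1, 0) = 1
So n4 = 1.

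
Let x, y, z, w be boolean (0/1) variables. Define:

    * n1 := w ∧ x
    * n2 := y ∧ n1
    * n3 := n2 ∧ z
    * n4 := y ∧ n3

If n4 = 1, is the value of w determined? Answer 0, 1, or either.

n4 = y ∧ n3 must be 1, so both y = 1 and n3 = 1.
Every assignment with n4 = 1 has w = 1; there are 1 such assignment(s).
  x=1, y=1, z=1, w=1

1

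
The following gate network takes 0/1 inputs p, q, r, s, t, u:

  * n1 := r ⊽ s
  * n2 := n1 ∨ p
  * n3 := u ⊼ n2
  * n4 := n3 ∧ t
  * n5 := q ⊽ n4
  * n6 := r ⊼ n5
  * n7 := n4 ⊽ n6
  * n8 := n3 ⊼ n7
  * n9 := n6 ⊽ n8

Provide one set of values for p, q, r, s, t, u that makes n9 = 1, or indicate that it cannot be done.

n9 = n6 ⊽ n8 must be 1, so both n6 = 0 and n8 = 0.
n6 = r ⊼ n5 must be 0, so both r = 1 and n5 = 1.
Check with p=0, q=0, r=1, s=1, t=0, u=0:
n1 = r ⊽ s = 1 ⊽ 1 = 0
n2 = n1 ∨ p = 0 ∨ 0 = 0
n3 = u ⊼ n2 = 0 ⊼ 0 = 1
n4 = n3 ∧ t = 1 ∧ 0 = 0
n5 = q ⊽ n4 = 0 ⊽ 0 = 1
n6 = r ⊼ n5 = 1 ⊼ 1 = 0
n7 = n4 ⊽ n6 = 0 ⊽ 0 = 1
n8 = n3 ⊼ n7 = 1 ⊼ 1 = 0
n9 = n6 ⊽ n8 = 0 ⊽ 0 = 1
So n9 = 1 as required.

p=0, q=0, r=1, s=1, t=0, u=0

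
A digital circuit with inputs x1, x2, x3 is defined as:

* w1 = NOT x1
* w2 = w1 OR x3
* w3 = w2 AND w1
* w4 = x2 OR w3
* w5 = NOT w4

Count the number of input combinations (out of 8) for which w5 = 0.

w5 = NOT w4 must be 0, so w4 = 1.
w4 = x2 OR w3 must be 1, so at least one of x2, w3 is 1.
Satisfying assignments:
  x1=0, x2=0, x3=0
  x1=0, x2=0, x3=1
  x1=0, x2=1, x3=0
  x1=0, x2=1, x3=1
  x1=1, x2=1, x3=0
  x1=1, x2=1, x3=1

6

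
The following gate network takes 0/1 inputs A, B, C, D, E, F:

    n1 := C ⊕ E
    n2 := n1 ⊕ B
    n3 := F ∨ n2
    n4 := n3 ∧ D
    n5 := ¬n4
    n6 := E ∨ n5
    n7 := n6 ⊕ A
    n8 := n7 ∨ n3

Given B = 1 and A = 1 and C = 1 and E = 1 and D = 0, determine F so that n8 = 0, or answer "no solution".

no solution exists

With B = 1 and A = 1 and C = 1 and E = 1 and D = 0 fixed, none of the 2 settings of F give n8 = 0.
For example, with F=0:
n1 = C ⊕ E = 1 ⊕ 1 = 0
n2 = n1 ⊕ B = 0 ⊕ 1 = 1
n3 = F ∨ n2 = 0 ∨ 1 = 1
n4 = n3 ∧ D = 1 ∧ 0 = 0
n5 = ¬n4 = ¬0 = 1
n6 = E ∨ n5 = 1 ∨ 1 = 1
n7 = n6 ⊕ A = 1 ⊕ 1 = 0
n8 = n7 ∨ n3 = 0 ∨ 1 = 1
giving n8 = 1 ≠ 0.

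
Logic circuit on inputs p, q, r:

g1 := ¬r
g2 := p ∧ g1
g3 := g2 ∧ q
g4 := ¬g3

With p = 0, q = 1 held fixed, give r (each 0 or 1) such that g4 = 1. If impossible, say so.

r=1

g4 = ¬g3 must be 1, so g3 = 0.
g3 = g2 ∧ q must be 0, so at least one of g2, q is 0.
Check with p = 0, q = 1 and r=1:
g1 = ¬r = ¬1 = 0
g2 = p ∧ g1 = 0 ∧ 0 = 0
g3 = g2 ∧ q = 0 ∧ 1 = 0
g4 = ¬g3 = ¬0 = 1
So g4 = 1.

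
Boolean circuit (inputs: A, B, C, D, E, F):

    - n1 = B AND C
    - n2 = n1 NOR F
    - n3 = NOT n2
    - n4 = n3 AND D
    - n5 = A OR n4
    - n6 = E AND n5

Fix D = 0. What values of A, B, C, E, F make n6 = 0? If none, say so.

A=1, B=0, C=0, E=0, F=0

n6 = E AND n5 must be 0, so at least one of E, n5 is 0.
Check with D = 0 and A=1, B=0, C=0, E=0, F=0:
n1 = B AND C = 0 AND 0 = 0
n2 = n1 NOR F = 0 NOR 0 = 1
n3 = NOT n2 = NOT 1 = 0
n4 = n3 AND D = 0 AND 0 = 0
n5 = A OR n4 = 1 OR 0 = 1
n6 = E AND n5 = 0 AND 1 = 0
So n6 = 0.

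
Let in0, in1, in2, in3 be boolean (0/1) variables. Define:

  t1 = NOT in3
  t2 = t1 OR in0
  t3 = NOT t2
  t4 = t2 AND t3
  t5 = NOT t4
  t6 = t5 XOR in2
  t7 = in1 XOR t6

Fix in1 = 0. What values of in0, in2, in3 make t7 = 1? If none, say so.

in0=1 in2=0 in3=0

t7 = in1 XOR t6 must be 1, so in1 and t6 differ.
Check with in1 = 0 and in0=1, in2=0, in3=0:
t1 = NOT in3 = NOT 0 = 1
t2 = t1 OR in0 = 1 OR 1 = 1
t3 = NOT t2 = NOT 1 = 0
t4 = t2 AND t3 = 1 AND 0 = 0
t5 = NOT t4 = NOT 0 = 1
t6 = t5 XOR in2 = 1 XOR 0 = 1
t7 = in1 XOR t6 = 0 XOR 1 = 1
So t7 = 1.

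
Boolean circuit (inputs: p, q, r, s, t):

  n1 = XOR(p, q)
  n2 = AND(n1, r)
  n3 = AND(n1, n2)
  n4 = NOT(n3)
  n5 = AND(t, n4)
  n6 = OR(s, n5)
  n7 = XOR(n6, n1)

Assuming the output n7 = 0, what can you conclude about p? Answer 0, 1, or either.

either

Both values of p occur among assignments with n7 = 0:
  p=0: p=0, q=0, r=0, s=0, t=0
  p=1: p=1, q=0, r=0, s=0, t=1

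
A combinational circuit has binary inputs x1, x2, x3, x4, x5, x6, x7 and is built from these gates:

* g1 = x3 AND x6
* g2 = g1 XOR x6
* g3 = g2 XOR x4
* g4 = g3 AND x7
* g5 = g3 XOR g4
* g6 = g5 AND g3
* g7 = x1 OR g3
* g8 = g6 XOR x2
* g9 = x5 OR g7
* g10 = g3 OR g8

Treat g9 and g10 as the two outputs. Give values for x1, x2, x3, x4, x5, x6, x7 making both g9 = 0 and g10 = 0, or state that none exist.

Check with x1=0 x2=0 x3=0 x4=0 x5=0 x6=0 x7=0:
g1 = x3 AND x6 = 0 AND 0 = 0
g2 = g1 XOR x6 = 0 XOR 0 = 0
g3 = g2 XOR x4 = 0 XOR 0 = 0
g4 = g3 AND x7 = 0 AND 0 = 0
g5 = g3 XOR g4 = 0 XOR 0 = 0
g6 = g5 AND g3 = 0 AND 0 = 0
g7 = x1 OR g3 = 0 OR 0 = 0
g8 = g6 XOR x2 = 0 XOR 0 = 0
g9 = x5 OR g7 = 0 OR 0 = 0
g10 = g3 OR g8 = 0 OR 0 = 0
So g9 = 0 and g10 = 0.

x1=0 x2=0 x3=0 x4=0 x5=0 x6=0 x7=0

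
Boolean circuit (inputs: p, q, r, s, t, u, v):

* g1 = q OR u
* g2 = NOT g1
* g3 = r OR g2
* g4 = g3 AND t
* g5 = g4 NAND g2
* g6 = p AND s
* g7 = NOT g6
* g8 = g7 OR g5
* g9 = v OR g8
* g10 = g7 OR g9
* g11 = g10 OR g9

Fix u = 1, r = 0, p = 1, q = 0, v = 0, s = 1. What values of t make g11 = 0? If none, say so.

no solution exists

With u = 1, r = 0, p = 1, q = 0, v = 0, s = 1 fixed, none of the 2 settings of t give g11 = 0.
For example, with t=0:
g1 = q OR u = 0 OR 1 = 1
g2 = NOT g1 = NOT 1 = 0
g3 = r OR g2 = 0 OR 0 = 0
g4 = g3 AND t = 0 AND 0 = 0
g5 = g4 NAND g2 = 0 NAND 0 = 1
g6 = p AND s = 1 AND 1 = 1
g7 = NOT g6 = NOT 1 = 0
g8 = g7 OR g5 = 0 OR 1 = 1
g9 = v OR g8 = 0 OR 1 = 1
g10 = g7 OR g9 = 0 OR 1 = 1
g11 = g10 OR g9 = 1 OR 1 = 1
giving g11 = 1 ≠ 0.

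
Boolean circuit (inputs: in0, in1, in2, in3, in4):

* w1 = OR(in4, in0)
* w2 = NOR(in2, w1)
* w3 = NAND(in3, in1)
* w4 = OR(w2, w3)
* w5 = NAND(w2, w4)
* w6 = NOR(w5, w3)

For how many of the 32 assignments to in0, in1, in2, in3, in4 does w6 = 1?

1

w6 = NOR(w5, w3) must be 1, so both w5 = 0 and w3 = 0.
Satisfying assignments:
  in0=0, in1=1, in2=0, in3=1, in4=0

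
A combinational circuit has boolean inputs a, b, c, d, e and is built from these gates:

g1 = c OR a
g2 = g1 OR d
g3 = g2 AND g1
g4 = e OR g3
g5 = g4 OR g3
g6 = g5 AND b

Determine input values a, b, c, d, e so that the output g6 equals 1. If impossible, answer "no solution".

g6 = g5 AND b must be 1, so both g5 = 1 and b = 1.
Check with a=1, b=1, c=0, d=1, e=0:
g1 = c OR a = 0 OR 1 = 1
g2 = g1 OR d = 1 OR 1 = 1
g3 = g2 AND g1 = 1 AND 1 = 1
g4 = e OR g3 = 0 OR 1 = 1
g5 = g4 OR g3 = 1 OR 1 = 1
g6 = g5 AND b = 1 AND 1 = 1
So g6 = 1 as required.

a=1, b=1, c=0, d=1, e=0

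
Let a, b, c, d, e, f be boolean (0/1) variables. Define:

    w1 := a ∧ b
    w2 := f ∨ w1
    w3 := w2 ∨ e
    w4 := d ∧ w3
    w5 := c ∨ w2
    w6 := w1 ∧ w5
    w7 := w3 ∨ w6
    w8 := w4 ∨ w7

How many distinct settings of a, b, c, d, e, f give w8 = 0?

w8 = w4 ∨ w7 must be 0, so both w4 = 0 and w7 = 0.
Enumerating the 64 input combinations, 12 give w8 = 0 and 52 give w8 = 1.

12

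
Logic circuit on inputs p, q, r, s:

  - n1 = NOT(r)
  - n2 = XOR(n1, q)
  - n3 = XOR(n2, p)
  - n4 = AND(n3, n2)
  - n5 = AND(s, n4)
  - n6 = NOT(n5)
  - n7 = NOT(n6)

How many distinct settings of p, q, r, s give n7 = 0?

14

n7 = NOT(n6) must be 0, so n6 = 1.
n6 = NOT(n5) must be 1, so n5 = 0.
n5 = AND(s, n4) must be 0, so at least one of s, n4 is 0.
Enumerating the 16 input combinations, 14 give n7 = 0 and 2 give n7 = 1.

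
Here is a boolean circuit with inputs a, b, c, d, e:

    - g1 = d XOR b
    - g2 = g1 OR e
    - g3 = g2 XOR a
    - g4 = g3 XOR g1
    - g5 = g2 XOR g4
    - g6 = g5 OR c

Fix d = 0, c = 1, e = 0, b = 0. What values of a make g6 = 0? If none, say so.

With d = 0, c = 1, e = 0, b = 0 fixed, none of the 2 settings of a give g6 = 0.
For example, with a=0:
g1 = d XOR b = 0 XOR 0 = 0
g2 = g1 OR e = 0 OR 0 = 0
g3 = g2 XOR a = 0 XOR 0 = 0
g4 = g3 XOR g1 = 0 XOR 0 = 0
g5 = g2 XOR g4 = 0 XOR 0 = 0
g6 = g5 OR c = 0 OR 1 = 1
giving g6 = 1 ≠ 0.

no solution exists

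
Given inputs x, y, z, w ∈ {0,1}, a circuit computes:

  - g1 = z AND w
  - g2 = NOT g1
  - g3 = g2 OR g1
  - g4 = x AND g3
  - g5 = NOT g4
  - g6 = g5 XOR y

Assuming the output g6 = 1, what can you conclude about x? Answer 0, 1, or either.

Both values of x occur among assignments with g6 = 1:
  x=0: x=0, y=0, z=0, w=0
  x=1: x=1, y=1, z=0, w=0

either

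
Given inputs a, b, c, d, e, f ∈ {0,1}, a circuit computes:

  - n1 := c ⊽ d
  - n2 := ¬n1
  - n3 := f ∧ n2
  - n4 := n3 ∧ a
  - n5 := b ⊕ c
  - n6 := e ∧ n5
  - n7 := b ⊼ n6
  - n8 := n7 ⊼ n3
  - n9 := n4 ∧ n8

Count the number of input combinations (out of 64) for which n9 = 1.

n9 = n4 ∧ n8 must be 1, so both n4 = 1 and n8 = 1.
n4 = n3 ∧ a must be 1, so both n3 = 1 and a = 1.
n8 = n7 ⊼ n3 must be 1, so at least one of n7, n3 is 0.
Satisfying assignments:
  a=1, b=1, c=0, d=1, e=1, f=1

1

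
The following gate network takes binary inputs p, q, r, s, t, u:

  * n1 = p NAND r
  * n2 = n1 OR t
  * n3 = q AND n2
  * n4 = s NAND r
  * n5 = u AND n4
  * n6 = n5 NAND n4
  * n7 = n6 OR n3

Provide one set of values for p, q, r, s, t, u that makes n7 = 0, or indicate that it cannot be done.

n7 = n6 OR n3 must be 0, so both n6 = 0 and n3 = 0.
n6 = n5 NAND n4 must be 0, so both n5 = 1 and n4 = 1.
Check with p=0 q=0 r=1 s=0 t=0 u=1:
n1 = p NAND r = 0 NAND 1 = 1
n2 = n1 OR t = 1 OR 0 = 1
n3 = q AND n2 = 0 AND 1 = 0
n4 = s NAND r = 0 NAND 1 = 1
n5 = u AND n4 = 1 AND 1 = 1
n6 = n5 NAND n4 = 1 NAND 1 = 0
n7 = n6 OR n3 = 0 OR 0 = 0
So n7 = 0 as required.

p=0 q=0 r=1 s=0 t=0 u=1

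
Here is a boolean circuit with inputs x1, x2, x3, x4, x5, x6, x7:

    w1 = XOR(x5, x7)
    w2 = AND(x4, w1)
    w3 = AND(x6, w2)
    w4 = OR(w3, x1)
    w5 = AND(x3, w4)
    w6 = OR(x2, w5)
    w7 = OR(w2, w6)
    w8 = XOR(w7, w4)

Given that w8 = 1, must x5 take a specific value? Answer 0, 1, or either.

Both values of x5 occur among assignments with w8 = 1:
  x5=0: x1=0, x2=0, x3=0, x4=1, x5=0, x6=0, x7=1
  x5=1: x1=0, x2=0, x3=0, x4=1, x5=1, x6=0, x7=0

either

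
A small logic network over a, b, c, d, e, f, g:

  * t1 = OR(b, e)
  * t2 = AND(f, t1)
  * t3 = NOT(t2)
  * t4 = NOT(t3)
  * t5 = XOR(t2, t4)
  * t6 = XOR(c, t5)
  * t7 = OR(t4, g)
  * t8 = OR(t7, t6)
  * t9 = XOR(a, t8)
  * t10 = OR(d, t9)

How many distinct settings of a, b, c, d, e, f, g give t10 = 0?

32

t10 = OR(d, t9) must be 0, so both d = 0 and t9 = 0.
t9 = XOR(a, t8) must be 0, so a and t8 are equal.
Enumerating the 128 input combinations, 32 give t10 = 0 and 96 give t10 = 1.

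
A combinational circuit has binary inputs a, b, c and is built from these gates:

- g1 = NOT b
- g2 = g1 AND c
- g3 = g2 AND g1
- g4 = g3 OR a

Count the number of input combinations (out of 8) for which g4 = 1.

g4 = g3 OR a must be 1, so at least one of g3, a is 1.
Satisfying assignments:
  a=0, b=0, c=1
  a=1, b=0, c=0
  a=1, b=0, c=1
  a=1, b=1, c=0
  a=1, b=1, c=1

5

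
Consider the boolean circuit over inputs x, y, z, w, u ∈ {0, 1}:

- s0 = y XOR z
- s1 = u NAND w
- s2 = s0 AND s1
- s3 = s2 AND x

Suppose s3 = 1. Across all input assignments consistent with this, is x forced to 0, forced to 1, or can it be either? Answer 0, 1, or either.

s3 = s2 AND x must be 1, so both s2 = 1 and x = 1.
s2 = s0 AND s1 must be 1, so both s0 = 1 and s1 = 1.
Every assignment with s3 = 1 has x = 1; there are 6 such assignment(s).

1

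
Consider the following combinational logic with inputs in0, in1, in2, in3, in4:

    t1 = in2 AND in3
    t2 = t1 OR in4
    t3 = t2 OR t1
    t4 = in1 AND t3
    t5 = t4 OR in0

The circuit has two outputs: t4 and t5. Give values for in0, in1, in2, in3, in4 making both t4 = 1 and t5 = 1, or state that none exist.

Check with in0=0 in1=1 in2=0 in3=1 in4=1:
t1 = in2 AND in3 = 0 AND 1 = 0
t2 = t1 OR in4 = 0 OR 1 = 1
t3 = t2 OR t1 = 1 OR 0 = 1
t4 = in1 AND t3 = 1 AND 1 = 1
t5 = t4 OR in0 = 1 OR 0 = 1
So t4 = 1 and t5 = 1.

in0=0 in1=1 in2=0 in3=1 in4=1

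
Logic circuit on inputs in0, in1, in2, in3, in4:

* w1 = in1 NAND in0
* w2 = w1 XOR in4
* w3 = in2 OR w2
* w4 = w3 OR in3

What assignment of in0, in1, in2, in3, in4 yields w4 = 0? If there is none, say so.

w4 = w3 OR in3 must be 0, so both w3 = 0 and in3 = 0.
Check with in0=0, in1=0, in2=0, in3=0, in4=1:
w1 = in1 NAND in0 = 0 NAND 0 = 1
w2 = w1 XOR in4 = 1 XOR 1 = 0
w3 = in2 OR w2 = 0 OR 0 = 0
w4 = w3 OR in3 = 0 OR 0 = 0
So w4 = 0 as required.

in0=0, in1=0, in2=0, in3=0, in4=1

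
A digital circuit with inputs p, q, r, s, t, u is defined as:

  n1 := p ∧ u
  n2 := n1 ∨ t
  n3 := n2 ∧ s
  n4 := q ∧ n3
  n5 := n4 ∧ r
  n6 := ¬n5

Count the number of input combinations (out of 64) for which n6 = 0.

n6 = ¬n5 must be 0, so n5 = 1.
n5 = n4 ∧ r must be 1, so both n4 = 1 and r = 1.
Enumerating the 64 input combinations, 5 give n6 = 0 and 59 give n6 = 1.

5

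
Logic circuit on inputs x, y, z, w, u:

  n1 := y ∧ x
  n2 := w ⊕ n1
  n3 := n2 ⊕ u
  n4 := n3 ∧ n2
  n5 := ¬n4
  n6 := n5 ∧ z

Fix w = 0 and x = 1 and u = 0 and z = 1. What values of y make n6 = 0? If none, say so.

y=1

Check with w = 0 and x = 1 and u = 0 and z = 1 and y=1:
n1 = y ∧ x = 1 ∧ 1 = 1
n2 = w ⊕ n1 = 0 ⊕ 1 = 1
n3 = n2 ⊕ u = 1 ⊕ 0 = 1
n4 = n3 ∧ n2 = 1 ∧ 1 = 1
n5 = ¬n4 = ¬1 = 0
n6 = n5 ∧ z = 0 ∧ 1 = 0
So n6 = 0.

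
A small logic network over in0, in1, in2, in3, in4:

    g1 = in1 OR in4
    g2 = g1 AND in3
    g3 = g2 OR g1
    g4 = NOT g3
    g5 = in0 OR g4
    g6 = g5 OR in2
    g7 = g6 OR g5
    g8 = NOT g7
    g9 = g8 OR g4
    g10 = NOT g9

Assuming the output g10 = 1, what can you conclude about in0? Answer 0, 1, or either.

Both values of in0 occur among assignments with g10 = 1:
  in0=0: in0=0, in1=0, in2=1, in3=0, in4=1
  in0=1: in0=1, in1=0, in2=0, in3=0, in4=1

either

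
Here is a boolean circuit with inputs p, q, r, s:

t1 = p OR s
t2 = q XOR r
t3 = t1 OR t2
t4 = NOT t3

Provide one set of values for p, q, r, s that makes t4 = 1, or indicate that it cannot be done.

p=0, q=1, r=1, s=0

Check with p=0, q=1, r=1, s=0:
t1 = p OR s = 0 OR 0 = 0
t2 = q XOR r = 1 XOR 1 = 0
t3 = t1 OR t2 = 0 OR 0 = 0
t4 = NOT t3 = NOT 0 = 1
So t4 = 1 as required.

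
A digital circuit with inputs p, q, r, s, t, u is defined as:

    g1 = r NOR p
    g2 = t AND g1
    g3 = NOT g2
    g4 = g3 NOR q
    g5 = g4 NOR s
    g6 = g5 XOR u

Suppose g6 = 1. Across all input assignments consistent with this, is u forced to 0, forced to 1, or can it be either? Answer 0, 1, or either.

Both values of u occur among assignments with g6 = 1:
  u=0: p=0, q=0, r=0, s=0, t=0, u=0
  u=1: p=0, q=0, r=0, s=0, t=1, u=1

either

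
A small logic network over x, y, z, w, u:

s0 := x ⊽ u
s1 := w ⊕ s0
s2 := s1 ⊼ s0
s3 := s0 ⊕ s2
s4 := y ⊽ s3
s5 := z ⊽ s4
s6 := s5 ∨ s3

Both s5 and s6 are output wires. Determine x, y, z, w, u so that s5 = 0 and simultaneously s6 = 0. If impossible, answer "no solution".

x=0 y=0 z=0 w=1 u=0

Check with x=0 y=0 z=0 w=1 u=0:
s0 = x ⊽ u = 0 ⊽ 0 = 1
s1 = w ⊕ s0 = 1 ⊕ 1 = 0
s2 = s1 ⊼ s0 = 0 ⊼ 1 = 1
s3 = s0 ⊕ s2 = 1 ⊕ 1 = 0
s4 = y ⊽ s3 = 0 ⊽ 0 = 1
s5 = z ⊽ s4 = 0 ⊽ 1 = 0
s6 = s5 ∨ s3 = 0 ∨ 0 = 0
So s5 = 0 and s6 = 0.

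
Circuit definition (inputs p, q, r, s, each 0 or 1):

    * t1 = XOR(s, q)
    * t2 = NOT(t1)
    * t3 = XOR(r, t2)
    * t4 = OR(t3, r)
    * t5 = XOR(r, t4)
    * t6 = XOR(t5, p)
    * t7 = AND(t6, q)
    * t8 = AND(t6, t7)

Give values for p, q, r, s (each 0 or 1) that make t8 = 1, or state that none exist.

t8 = AND(t6, t7) must be 1, so both t6 = 1 and t7 = 1.
t6 = XOR(t5, p) must be 1, so t5 and p differ.
t7 = AND(t6, q) must be 1, so both t6 = 1 and q = 1.
Check with p=1 q=1 r=0 s=0:
t1 = XOR(s, q) = XOR(0, 1) = 1
t2 = NOT(t1) = NOT 1 = 0
t3 = XOR(r, t2) = XOR(0, 0) = 0
t4 = OR(t3, r) = OR(0, 0) = 0
t5 = XOR(r, t4) = XOR(0, 0) = 0
t6 = XOR(t5, p) = XOR(0, 1) = 1
t7 = AND(t6, q) = AND(1, 1) = 1
t8 = AND(t6, t7) = AND(1, 1) = 1
So t8 = 1 as required.

p=1 q=1 r=0 s=0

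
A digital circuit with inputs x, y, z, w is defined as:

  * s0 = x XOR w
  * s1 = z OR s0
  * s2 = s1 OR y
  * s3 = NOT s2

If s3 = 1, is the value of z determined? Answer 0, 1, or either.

0

s3 = NOT s2 must be 1, so s2 = 0.
s2 = s1 OR y must be 0, so both s1 = 0 and y = 0.
s1 = z OR s0 must be 0, so both z = 0 and s0 = 0.
Every assignment with s3 = 1 has z = 0; there are 2 such assignment(s).
  x=0, y=0, z=0, w=0
  x=1, y=0, z=0, w=1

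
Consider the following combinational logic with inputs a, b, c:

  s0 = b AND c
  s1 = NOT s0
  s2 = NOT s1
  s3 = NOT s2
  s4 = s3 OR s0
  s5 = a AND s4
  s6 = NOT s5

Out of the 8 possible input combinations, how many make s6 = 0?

4

s6 = NOT s5 must be 0, so s5 = 1.
s5 = a AND s4 must be 1, so both a = 1 and s4 = 1.
Enumerating the 8 input combinations, 4 give s6 = 0 and 4 give s6 = 1.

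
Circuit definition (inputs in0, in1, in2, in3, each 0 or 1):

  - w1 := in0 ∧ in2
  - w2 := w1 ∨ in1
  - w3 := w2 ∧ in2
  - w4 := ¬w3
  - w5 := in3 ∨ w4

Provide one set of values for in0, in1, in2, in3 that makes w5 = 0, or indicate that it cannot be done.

w5 = in3 ∨ w4 must be 0, so both in3 = 0 and w4 = 0.
Check with in0=1, in1=1, in2=1, in3=0:
w1 = in0 ∧ in2 = 1 ∧ 1 = 1
w2 = w1 ∨ in1 = 1 ∨ 1 = 1
w3 = w2 ∧ in2 = 1 ∧ 1 = 1
w4 = ¬w3 = ¬1 = 0
w5 = in3 ∨ w4 = 0 ∨ 0 = 0
So w5 = 0 as required.

in0=1, in1=1, in2=1, in3=0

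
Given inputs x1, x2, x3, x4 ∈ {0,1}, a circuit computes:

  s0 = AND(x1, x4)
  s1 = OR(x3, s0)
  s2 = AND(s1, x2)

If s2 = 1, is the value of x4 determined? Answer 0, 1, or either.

Both values of x4 occur among assignments with s2 = 1:
  x4=0: x1=0, x2=1, x3=1, x4=0
  x4=1: x1=0, x2=1, x3=1, x4=1

either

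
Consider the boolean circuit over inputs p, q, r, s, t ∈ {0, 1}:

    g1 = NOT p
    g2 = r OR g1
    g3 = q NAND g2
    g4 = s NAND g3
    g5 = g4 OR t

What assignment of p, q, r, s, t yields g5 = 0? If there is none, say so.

g5 = g4 OR t must be 0, so both g4 = 0 and t = 0.
g4 = s NAND g3 must be 0, so both s = 1 and g3 = 1.
g3 = q NAND g2 must be 1, so at least one of q, g2 is 0.
Check with p=0, q=0, r=1, s=1, t=0:
g1 = NOT p = NOT 0 = 1
g2 = r OR g1 = 1 OR 1 = 1
g3 = q NAND g2 = 0 NAND 1 = 1
g4 = s NAND g3 = 1 NAND 1 = 0
g5 = g4 OR t = 0 OR 0 = 0
So g5 = 0 as required.

p=0, q=0, r=1, s=1, t=0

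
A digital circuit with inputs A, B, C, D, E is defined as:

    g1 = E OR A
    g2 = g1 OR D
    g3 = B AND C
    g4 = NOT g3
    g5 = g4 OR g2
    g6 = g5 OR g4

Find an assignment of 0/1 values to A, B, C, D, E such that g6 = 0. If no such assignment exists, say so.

A=0, B=1, C=1, D=0, E=0

Check with A=0, B=1, C=1, D=0, E=0:
g1 = E OR A = 0 OR 0 = 0
g2 = g1 OR D = 0 OR 0 = 0
g3 = B AND C = 1 AND 1 = 1
g4 = NOT g3 = NOT 1 = 0
g5 = g4 OR g2 = 0 OR 0 = 0
g6 = g5 OR g4 = 0 OR 0 = 0
So g6 = 0 as required.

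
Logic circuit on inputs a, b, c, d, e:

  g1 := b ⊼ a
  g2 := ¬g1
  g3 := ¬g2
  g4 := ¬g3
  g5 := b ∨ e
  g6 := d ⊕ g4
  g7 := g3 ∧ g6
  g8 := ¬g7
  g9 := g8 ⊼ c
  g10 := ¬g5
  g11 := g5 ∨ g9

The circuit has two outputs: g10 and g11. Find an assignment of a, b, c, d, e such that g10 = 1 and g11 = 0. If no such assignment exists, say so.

Check with a=1, b=0, c=1, d=0, e=0:
g1 = b ⊼ a = 0 ⊼ 1 = 1
g2 = ¬g1 = ¬1 = 0
g3 = ¬g2 = ¬0 = 1
g4 = ¬g3 = ¬1 = 0
g5 = b ∨ e = 0 ∨ 0 = 0
g6 = d ⊕ g4 = 0 ⊕ 0 = 0
g7 = g3 ∧ g6 = 1 ∧ 0 = 0
g8 = ¬g7 = ¬0 = 1
g9 = g8 ⊼ c = 1 ⊼ 1 = 0
g10 = ¬g5 = ¬0 = 1
g11 = g5 ∨ g9 = 0 ∨ 0 = 0
So g10 = 1 and g11 = 0.

a=1, b=0, c=1, d=0, e=0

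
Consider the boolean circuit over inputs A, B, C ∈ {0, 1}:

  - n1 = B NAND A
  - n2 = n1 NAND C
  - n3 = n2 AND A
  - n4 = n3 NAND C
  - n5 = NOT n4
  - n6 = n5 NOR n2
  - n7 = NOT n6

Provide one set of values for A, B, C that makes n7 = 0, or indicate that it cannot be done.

A=1, B=0, C=1

Check with A=1, B=0, C=1:
n1 = B NAND A = 0 NAND 1 = 1
n2 = n1 NAND C = 1 NAND 1 = 0
n3 = n2 AND A = 0 AND 1 = 0
n4 = n3 NAND C = 0 NAND 1 = 1
n5 = NOT n4 = NOT 1 = 0
n6 = n5 NOR n2 = 0 NOR 0 = 1
n7 = NOT n6 = NOT 1 = 0
So n7 = 0 as required.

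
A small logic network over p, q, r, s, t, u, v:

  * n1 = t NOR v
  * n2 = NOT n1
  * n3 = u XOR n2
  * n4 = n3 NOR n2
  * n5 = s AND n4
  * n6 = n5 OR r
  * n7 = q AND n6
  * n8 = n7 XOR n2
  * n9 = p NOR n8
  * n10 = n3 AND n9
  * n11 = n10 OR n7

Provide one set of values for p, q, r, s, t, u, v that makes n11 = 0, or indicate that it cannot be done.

n11 = n10 OR n7 must be 0, so both n10 = 0 and n7 = 0.
n10 = n3 AND n9 must be 0, so at least one of n3, n9 is 0.
n7 = q AND n6 must be 0, so at least one of q, n6 is 0.
Check with p=0 q=0 r=1 s=1 t=0 u=0 v=0:
n1 = t NOR v = 0 NOR 0 = 1
n2 = NOT n1 = NOT 1 = 0
n3 = u XOR n2 = 0 XOR 0 = 0
n4 = n3 NOR n2 = 0 NOR 0 = 1
n5 = s AND n4 = 1 AND 1 = 1
n6 = n5 OR r = 1 OR 1 = 1
n7 = q AND n6 = 0 AND 1 = 0
n8 = n7 XOR n2 = 0 XOR 0 = 0
n9 = p NOR n8 = 0 NOR 0 = 1
n10 = n3 AND n9 = 0 AND 1 = 0
n11 = n10 OR n7 = 0 OR 0 = 0
So n11 = 0 as required.

p=0 q=0 r=1 s=1 t=0 u=0 v=0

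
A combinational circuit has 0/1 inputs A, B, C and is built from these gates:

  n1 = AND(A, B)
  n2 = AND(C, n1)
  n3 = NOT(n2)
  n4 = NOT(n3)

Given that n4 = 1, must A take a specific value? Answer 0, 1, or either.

1

n4 = NOT(n3) must be 1, so n3 = 0.
n3 = NOT(n2) must be 0, so n2 = 1.
Every assignment with n4 = 1 has A = 1; there are 1 such assignment(s).
  A=1, B=1, C=1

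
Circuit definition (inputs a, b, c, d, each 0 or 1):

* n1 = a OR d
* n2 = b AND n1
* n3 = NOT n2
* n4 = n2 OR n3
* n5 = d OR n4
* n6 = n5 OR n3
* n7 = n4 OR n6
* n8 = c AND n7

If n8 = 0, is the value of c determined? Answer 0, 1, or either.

n8 = c AND n7 must be 0, so at least one of c, n7 is 0.
Every assignment with n8 = 0 has c = 0; there are 8 such assignment(s).

0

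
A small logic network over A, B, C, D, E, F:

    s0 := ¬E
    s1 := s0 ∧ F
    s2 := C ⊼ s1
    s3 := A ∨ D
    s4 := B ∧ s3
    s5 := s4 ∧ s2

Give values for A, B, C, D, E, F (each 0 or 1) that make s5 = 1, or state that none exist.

s5 = s4 ∧ s2 must be 1, so both s4 = 1 and s2 = 1.
s4 = B ∧ s3 must be 1, so both B = 1 and s3 = 1.
s2 = C ⊼ s1 must be 1, so at least one of C, s1 is 0.
Check with A=0 B=1 C=1 D=1 E=1 F=1:
s0 = ¬E = ¬1 = 0
s1 = s0 ∧ F = 0 ∧ 1 = 0
s2 = C ⊼ s1 = 1 ⊼ 0 = 1
s3 = A ∨ D = 0 ∨ 1 = 1
s4 = B ∧ s3 = 1 ∧ 1 = 1
s5 = s4 ∧ s2 = 1 ∧ 1 = 1
So s5 = 1 as required.

A=0 B=1 C=1 D=1 E=1 F=1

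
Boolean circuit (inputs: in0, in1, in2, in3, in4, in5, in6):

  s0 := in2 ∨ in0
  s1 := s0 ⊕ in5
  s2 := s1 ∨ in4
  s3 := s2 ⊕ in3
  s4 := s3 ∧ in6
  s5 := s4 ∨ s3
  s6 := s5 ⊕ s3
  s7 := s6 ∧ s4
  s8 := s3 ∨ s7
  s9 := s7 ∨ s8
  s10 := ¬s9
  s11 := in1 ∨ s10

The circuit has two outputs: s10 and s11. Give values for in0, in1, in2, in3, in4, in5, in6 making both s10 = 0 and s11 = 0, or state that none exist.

in0=0, in1=0, in2=0, in3=0, in4=1, in5=1, in6=1

Check with in0=0, in1=0, in2=0, in3=0, in4=1, in5=1, in6=1:
s0 = in2 ∨ in0 = 0 ∨ 0 = 0
s1 = s0 ⊕ in5 = 0 ⊕ 1 = 1
s2 = s1 ∨ in4 = 1 ∨ 1 = 1
s3 = s2 ⊕ in3 = 1 ⊕ 0 = 1
s4 = s3 ∧ in6 = 1 ∧ 1 = 1
s5 = s4 ∨ s3 = 1 ∨ 1 = 1
s6 = s5 ⊕ s3 = 1 ⊕ 1 = 0
s7 = s6 ∧ s4 = 0 ∧ 1 = 0
s8 = s3 ∨ s7 = 1 ∨ 0 = 1
s9 = s7 ∨ s8 = 0 ∨ 1 = 1
s10 = ¬s9 = ¬1 = 0
s11 = in1 ∨ s10 = 0 ∨ 0 = 0
So s10 = 0 and s11 = 0.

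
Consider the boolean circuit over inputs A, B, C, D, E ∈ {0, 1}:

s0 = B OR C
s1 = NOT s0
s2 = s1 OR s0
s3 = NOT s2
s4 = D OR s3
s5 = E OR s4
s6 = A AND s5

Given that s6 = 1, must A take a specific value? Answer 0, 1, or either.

s6 = A AND s5 must be 1, so both A = 1 and s5 = 1.
s5 = E OR s4 must be 1, so at least one of E, s4 is 1.
Every assignment with s6 = 1 has A = 1; there are 12 such assignment(s).

1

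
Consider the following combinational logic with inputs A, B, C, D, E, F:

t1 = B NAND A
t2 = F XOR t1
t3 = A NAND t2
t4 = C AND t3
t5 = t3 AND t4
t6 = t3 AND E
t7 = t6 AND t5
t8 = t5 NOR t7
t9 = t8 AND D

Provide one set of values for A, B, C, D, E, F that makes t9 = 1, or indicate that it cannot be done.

t9 = t8 AND D must be 1, so both t8 = 1 and D = 1.
Check with A=0, B=0, C=0, D=1, E=0, F=0:
t1 = B NAND A = 0 NAND 0 = 1
t2 = F XOR t1 = 0 XOR 1 = 1
t3 = A NAND t2 = 0 NAND 1 = 1
t4 = C AND t3 = 0 AND 1 = 0
t5 = t3 AND t4 = 1 AND 0 = 0
t6 = t3 AND E = 1 AND 0 = 0
t7 = t6 AND t5 = 0 AND 0 = 0
t8 = t5 NOR t7 = 0 NOR 0 = 1
t9 = t8 AND D = 1 AND 1 = 1
So t9 = 1 as required.

A=0, B=0, C=0, D=1, E=0, F=0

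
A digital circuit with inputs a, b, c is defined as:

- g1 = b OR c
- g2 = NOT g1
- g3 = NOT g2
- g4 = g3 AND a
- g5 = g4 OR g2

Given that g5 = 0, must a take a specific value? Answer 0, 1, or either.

0

g5 = g4 OR g2 must be 0, so both g4 = 0 and g2 = 0.
g4 = g3 AND a must be 0, so at least one of g3, a is 0.
Every assignment with g5 = 0 has a = 0; there are 3 such assignment(s).
  a=0, b=0, c=1
  a=0, b=1, c=0
  a=0, b=1, c=1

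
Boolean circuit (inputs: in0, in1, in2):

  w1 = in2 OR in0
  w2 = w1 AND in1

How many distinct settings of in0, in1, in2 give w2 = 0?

w2 = w1 AND in1 must be 0, so at least one of w1, in1 is 0.
Satisfying assignments:
  in0=0, in1=0, in2=0
  in0=0, in1=0, in2=1
  in0=0, in1=1, in2=0
  in0=1, in1=0, in2=0
  in0=1, in1=0, in2=1

5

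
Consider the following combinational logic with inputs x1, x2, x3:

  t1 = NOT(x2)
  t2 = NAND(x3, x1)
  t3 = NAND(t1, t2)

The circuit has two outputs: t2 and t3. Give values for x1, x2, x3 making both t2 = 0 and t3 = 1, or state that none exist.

x1=1, x2=1, x3=1

Check with x1=1, x2=1, x3=1:
t1 = NOT(x2) = NOT 1 = 0
t2 = NAND(x3, x1) = NAND(1, 1) = 0
t3 = NAND(t1, t2) = NAND(0, 0) = 1
So t2 = 0 and t3 = 1.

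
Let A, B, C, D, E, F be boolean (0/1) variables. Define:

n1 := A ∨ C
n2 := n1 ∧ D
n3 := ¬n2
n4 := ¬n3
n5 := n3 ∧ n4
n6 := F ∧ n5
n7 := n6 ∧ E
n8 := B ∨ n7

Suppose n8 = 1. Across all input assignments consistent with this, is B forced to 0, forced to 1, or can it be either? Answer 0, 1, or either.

1

n8 = B ∨ n7 must be 1, so at least one of B, n7 is 1.
Every assignment with n8 = 1 has B = 1; there are 32 such assignment(s).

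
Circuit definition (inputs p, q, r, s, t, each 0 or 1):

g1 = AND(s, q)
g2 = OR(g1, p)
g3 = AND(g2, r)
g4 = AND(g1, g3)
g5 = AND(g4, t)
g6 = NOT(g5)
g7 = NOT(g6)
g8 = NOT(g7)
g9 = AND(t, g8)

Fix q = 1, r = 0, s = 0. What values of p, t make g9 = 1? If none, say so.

g9 = AND(t, g8) must be 1, so both t = 1 and g8 = 1.
g8 = NOT(g7) must be 1, so g7 = 0.
Check with q = 1, r = 0, s = 0 and p=1, t=1:
g1 = AND(s, q) = AND(0, 1) = 0
g2 = OR(g1, p) = OR(0, 1) = 1
g3 = AND(g2, r) = AND(1, 0) = 0
g4 = AND(g1, g3) = AND(0, 0) = 0
g5 = AND(g4, t) = AND(0, 1) = 0
g6 = NOT(g5) = NOT 0 = 1
g7 = NOT(g6) = NOT 1 = 0
g8 = NOT(g7) = NOT 0 = 1
g9 = AND(t, g8) = AND(1, 1) = 1
So g9 = 1.

p=1, t=1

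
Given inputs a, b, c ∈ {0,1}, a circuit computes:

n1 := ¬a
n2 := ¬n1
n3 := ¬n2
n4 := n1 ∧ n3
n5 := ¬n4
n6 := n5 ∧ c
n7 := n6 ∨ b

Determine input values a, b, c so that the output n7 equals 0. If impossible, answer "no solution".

a=1, b=0, c=0

Check with a=1, b=0, c=0:
n1 = ¬a = ¬1 = 0
n2 = ¬n1 = ¬0 = 1
n3 = ¬n2 = ¬1 = 0
n4 = n1 ∧ n3 = 0 ∧ 0 = 0
n5 = ¬n4 = ¬0 = 1
n6 = n5 ∧ c = 1 ∧ 0 = 0
n7 = n6 ∨ b = 0 ∨ 0 = 0
So n7 = 0 as required.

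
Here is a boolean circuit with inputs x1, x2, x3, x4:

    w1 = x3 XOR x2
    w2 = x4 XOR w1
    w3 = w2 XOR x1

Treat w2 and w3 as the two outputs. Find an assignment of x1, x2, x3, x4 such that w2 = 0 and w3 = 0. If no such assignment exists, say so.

Check with x1=0 x2=0 x3=1 x4=1:
w1 = x3 XOR x2 = 1 XOR 0 = 1
w2 = x4 XOR w1 = 1 XOR 1 = 0
w3 = w2 XOR x1 = 0 XOR 0 = 0
So w2 = 0 and w3 = 0.

x1=0 x2=0 x3=1 x4=1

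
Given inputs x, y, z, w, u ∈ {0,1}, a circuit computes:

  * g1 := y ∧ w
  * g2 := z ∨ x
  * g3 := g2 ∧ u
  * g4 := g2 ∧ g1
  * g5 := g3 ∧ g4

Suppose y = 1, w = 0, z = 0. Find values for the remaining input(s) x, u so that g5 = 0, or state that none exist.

x=1 u=1

Check with y = 1, w = 0, z = 0 and x=1, u=1:
g1 = y ∧ w = 1 ∧ 0 = 0
g2 = z ∨ x = 0 ∨ 1 = 1
g3 = g2 ∧ u = 1 ∧ 1 = 1
g4 = g2 ∧ g1 = 1 ∧ 0 = 0
g5 = g3 ∧ g4 = 1 ∧ 0 = 0
So g5 = 0.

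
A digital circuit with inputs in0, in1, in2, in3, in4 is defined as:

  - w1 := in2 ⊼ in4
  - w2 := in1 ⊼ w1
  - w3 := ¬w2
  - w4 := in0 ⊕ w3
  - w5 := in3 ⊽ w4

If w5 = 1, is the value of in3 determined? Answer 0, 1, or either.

0

w5 = in3 ⊽ w4 must be 1, so both in3 = 0 and w4 = 0.
Every assignment with w5 = 1 has in3 = 0; there are 8 such assignment(s).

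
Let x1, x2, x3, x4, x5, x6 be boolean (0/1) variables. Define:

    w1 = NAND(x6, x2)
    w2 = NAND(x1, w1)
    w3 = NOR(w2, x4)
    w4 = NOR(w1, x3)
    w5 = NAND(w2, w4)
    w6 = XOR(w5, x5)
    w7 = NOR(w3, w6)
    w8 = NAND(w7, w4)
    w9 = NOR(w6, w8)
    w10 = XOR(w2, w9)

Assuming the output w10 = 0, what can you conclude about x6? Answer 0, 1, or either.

Both values of x6 occur among assignments with w10 = 0:
  x6=0: x1=1, x2=0, x3=0, x4=0, x5=0, x6=0
  x6=1: x1=0, x2=1, x3=0, x4=0, x5=0, x6=1

either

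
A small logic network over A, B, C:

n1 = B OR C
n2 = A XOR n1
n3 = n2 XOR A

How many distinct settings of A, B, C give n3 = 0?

n3 = n2 XOR A must be 0, so n2 and A are equal.
Satisfying assignments:
  A=0, B=0, C=0
  A=1, B=0, C=0

2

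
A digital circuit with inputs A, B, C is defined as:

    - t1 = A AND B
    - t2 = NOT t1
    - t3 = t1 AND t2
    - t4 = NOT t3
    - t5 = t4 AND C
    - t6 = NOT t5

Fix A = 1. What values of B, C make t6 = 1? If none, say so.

t6 = NOT t5 must be 1, so t5 = 0.
t5 = t4 AND C must be 0, so at least one of t4, C is 0.
Check with A = 1 and B=1, C=0:
t1 = A AND B = 1 AND 1 = 1
t2 = NOT t1 = NOT 1 = 0
t3 = t1 AND t2 = 1 AND 0 = 0
t4 = NOT t3 = NOT 0 = 1
t5 = t4 AND C = 1 AND 0 = 0
t6 = NOT t5 = NOT 0 = 1
So t6 = 1.

B=1, C=0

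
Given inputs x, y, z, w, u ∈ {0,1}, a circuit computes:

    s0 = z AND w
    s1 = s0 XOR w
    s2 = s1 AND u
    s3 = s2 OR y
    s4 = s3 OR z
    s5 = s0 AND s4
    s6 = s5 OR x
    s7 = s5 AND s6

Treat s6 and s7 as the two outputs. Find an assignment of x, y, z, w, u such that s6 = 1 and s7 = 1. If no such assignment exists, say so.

x=0 y=0 z=1 w=1 u=1

Check with x=0 y=0 z=1 w=1 u=1:
s0 = z AND w = 1 AND 1 = 1
s1 = s0 XOR w = 1 XOR 1 = 0
s2 = s1 AND u = 0 AND 1 = 0
s3 = s2 OR y = 0 OR 0 = 0
s4 = s3 OR z = 0 OR 1 = 1
s5 = s0 AND s4 = 1 AND 1 = 1
s6 = s5 OR x = 1 OR 0 = 1
s7 = s5 AND s6 = 1 AND 1 = 1
So s6 = 1 and s7 = 1.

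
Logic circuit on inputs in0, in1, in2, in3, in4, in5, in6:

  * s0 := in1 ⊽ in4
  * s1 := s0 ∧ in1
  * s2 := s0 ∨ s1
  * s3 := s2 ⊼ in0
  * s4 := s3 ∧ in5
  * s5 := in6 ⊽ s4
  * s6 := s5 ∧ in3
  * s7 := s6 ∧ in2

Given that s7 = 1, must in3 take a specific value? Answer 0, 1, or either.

s7 = s6 ∧ in2 must be 1, so both s6 = 1 and in2 = 1.
s6 = s5 ∧ in3 must be 1, so both s5 = 1 and in3 = 1.
s5 = in6 ⊽ s4 must be 1, so both in6 = 0 and s4 = 0.
Every assignment with s7 = 1 has in3 = 1; there are 9 such assignment(s).

1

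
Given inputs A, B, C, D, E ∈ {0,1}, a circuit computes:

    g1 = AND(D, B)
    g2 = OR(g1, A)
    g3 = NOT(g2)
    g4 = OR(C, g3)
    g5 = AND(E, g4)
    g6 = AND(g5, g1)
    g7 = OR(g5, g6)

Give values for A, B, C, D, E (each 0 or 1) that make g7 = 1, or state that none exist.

Check with A=0, B=0, C=1, D=0, E=1:
g1 = AND(D, B) = AND(0, 0) = 0
g2 = OR(g1, A) = OR(0, 0) = 0
g3 = NOT(g2) = NOT 0 = 1
g4 = OR(C, g3) = OR(1, 1) = 1
g5 = AND(E, g4) = AND(1, 1) = 1
g6 = AND(g5, g1) = AND(1, 0) = 0
g7 = OR(g5, g6) = OR(1, 0) = 1
So g7 = 1 as required.

A=0, B=0, C=1, D=0, E=1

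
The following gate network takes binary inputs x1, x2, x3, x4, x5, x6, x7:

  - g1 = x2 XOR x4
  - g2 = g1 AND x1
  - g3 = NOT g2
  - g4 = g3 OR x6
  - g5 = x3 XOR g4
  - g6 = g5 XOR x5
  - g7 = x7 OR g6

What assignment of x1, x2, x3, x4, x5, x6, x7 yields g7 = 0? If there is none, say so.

x1=0, x2=0, x3=0, x4=1, x5=1, x6=0, x7=0

g7 = x7 OR g6 must be 0, so both x7 = 0 and g6 = 0.
Check with x1=0, x2=0, x3=0, x4=1, x5=1, x6=0, x7=0:
g1 = x2 XOR x4 = 0 XOR 1 = 1
g2 = g1 AND x1 = 1 AND 0 = 0
g3 = NOT g2 = NOT 0 = 1
g4 = g3 OR x6 = 1 OR 0 = 1
g5 = x3 XOR g4 = 0 XOR 1 = 1
g6 = g5 XOR x5 = 1 XOR 1 = 0
g7 = x7 OR g6 = 0 OR 0 = 0
So g7 = 0 as required.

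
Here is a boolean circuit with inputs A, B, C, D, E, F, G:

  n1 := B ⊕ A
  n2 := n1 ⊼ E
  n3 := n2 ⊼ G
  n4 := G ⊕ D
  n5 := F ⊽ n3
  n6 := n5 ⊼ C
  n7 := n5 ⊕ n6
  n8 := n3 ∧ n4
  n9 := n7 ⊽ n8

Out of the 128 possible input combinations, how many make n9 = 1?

12

n9 = n7 ⊽ n8 must be 1, so both n7 = 0 and n8 = 0.
Enumerating the 128 input combinations, 12 give n9 = 1 and 116 give n9 = 0.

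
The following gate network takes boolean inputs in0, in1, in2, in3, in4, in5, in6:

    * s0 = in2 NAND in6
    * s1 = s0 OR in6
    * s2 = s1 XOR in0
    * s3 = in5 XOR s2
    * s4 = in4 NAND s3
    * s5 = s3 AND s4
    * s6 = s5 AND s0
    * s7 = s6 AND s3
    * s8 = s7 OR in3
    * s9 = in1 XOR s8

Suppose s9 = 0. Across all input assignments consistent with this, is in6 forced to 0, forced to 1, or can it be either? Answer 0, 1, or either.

either

Both values of in6 occur among assignments with s9 = 0:
  in6=0: in0=0, in1=0, in2=0, in3=0, in4=0, in5=1, in6=0
  in6=1: in0=0, in1=0, in2=0, in3=0, in4=0, in5=1, in6=1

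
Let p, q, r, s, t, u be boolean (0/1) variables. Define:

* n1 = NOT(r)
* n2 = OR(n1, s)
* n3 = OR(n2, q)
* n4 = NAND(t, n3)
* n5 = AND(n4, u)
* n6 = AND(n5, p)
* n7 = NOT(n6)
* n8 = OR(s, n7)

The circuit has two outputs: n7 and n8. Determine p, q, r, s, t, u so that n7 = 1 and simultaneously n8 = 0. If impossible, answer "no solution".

no solution exists

Across all 64 input combinations, none give both n7 = 1 and n8 = 0.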